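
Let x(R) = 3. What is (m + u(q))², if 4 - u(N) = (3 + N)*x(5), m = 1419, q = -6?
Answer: 2050624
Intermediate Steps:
u(N) = -5 - 3*N (u(N) = 4 - (3 + N)*3 = 4 - (9 + 3*N) = 4 + (-9 - 3*N) = -5 - 3*N)
(m + u(q))² = (1419 + (-5 - 3*(-6)))² = (1419 + (-5 + 18))² = (1419 + 13)² = 1432² = 2050624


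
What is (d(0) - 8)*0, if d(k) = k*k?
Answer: 0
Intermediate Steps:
d(k) = k²
(d(0) - 8)*0 = (0² - 8)*0 = (0 - 8)*0 = -8*0 = 0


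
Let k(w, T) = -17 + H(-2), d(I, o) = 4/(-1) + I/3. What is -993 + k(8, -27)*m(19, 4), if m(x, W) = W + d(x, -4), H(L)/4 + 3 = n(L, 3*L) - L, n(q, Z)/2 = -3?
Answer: -1278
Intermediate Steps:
n(q, Z) = -6 (n(q, Z) = 2*(-3) = -6)
H(L) = -36 - 4*L (H(L) = -12 + 4*(-6 - L) = -12 + (-24 - 4*L) = -36 - 4*L)
d(I, o) = -4 + I/3 (d(I, o) = 4*(-1) + I*(1/3) = -4 + I/3)
m(x, W) = -4 + W + x/3 (m(x, W) = W + (-4 + x/3) = -4 + W + x/3)
k(w, T) = -45 (k(w, T) = -17 + (-36 - 4*(-2)) = -17 + (-36 + 8) = -17 - 28 = -45)
-993 + k(8, -27)*m(19, 4) = -993 - 45*(-4 + 4 + (1/3)*19) = -993 - 45*(-4 + 4 + 19/3) = -993 - 45*19/3 = -993 - 285 = -1278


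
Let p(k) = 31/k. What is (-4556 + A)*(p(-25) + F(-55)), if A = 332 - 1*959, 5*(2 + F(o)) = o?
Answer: 1845148/25 ≈ 73806.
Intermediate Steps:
F(o) = -2 + o/5
A = -627 (A = 332 - 959 = -627)
(-4556 + A)*(p(-25) + F(-55)) = (-4556 - 627)*(31/(-25) + (-2 + (1/5)*(-55))) = -5183*(31*(-1/25) + (-2 - 11)) = -5183*(-31/25 - 13) = -5183*(-356/25) = 1845148/25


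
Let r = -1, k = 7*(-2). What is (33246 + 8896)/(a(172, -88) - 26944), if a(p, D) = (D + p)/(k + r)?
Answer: -5545/3546 ≈ -1.5637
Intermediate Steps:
k = -14
a(p, D) = -D/15 - p/15 (a(p, D) = (D + p)/(-14 - 1) = (D + p)/(-15) = (D + p)*(-1/15) = -D/15 - p/15)
(33246 + 8896)/(a(172, -88) - 26944) = (33246 + 8896)/((-1/15*(-88) - 1/15*172) - 26944) = 42142/((88/15 - 172/15) - 26944) = 42142/(-28/5 - 26944) = 42142/(-134748/5) = 42142*(-5/134748) = -5545/3546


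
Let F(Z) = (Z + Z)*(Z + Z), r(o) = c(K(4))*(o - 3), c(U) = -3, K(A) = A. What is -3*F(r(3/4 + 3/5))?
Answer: -29403/100 ≈ -294.03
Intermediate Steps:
r(o) = 9 - 3*o (r(o) = -3*(o - 3) = -3*(-3 + o) = 9 - 3*o)
F(Z) = 4*Z² (F(Z) = (2*Z)*(2*Z) = 4*Z²)
-3*F(r(3/4 + 3/5)) = -12*(9 - 3*(3/4 + 3/5))² = -12*(9 - 3*(3*(¼) + 3*(⅕)))² = -12*(9 - 3*(¾ + ⅗))² = -12*(9 - 3*27/20)² = -12*(9 - 81/20)² = -12*(99/20)² = -12*9801/400 = -3*9801/100 = -29403/100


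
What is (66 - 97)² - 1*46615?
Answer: -45654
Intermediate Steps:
(66 - 97)² - 1*46615 = (-31)² - 46615 = 961 - 46615 = -45654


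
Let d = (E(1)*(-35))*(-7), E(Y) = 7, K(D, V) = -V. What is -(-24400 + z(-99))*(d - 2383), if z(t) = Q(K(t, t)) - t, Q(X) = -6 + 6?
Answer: -16233068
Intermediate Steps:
Q(X) = 0
z(t) = -t (z(t) = 0 - t = -t)
d = 1715 (d = (7*(-35))*(-7) = -245*(-7) = 1715)
-(-24400 + z(-99))*(d - 2383) = -(-24400 - 1*(-99))*(1715 - 2383) = -(-24400 + 99)*(-668) = -(-24301)*(-668) = -1*16233068 = -16233068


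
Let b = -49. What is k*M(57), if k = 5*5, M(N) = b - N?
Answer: -2650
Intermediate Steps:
M(N) = -49 - N
k = 25
k*M(57) = 25*(-49 - 1*57) = 25*(-49 - 57) = 25*(-106) = -2650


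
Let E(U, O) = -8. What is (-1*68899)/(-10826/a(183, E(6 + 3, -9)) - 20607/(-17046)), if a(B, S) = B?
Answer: 7960177066/6695145 ≈ 1188.9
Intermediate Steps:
(-1*68899)/(-10826/a(183, E(6 + 3, -9)) - 20607/(-17046)) = (-1*68899)/(-10826/183 - 20607/(-17046)) = -68899/(-10826*1/183 - 20607*(-1/17046)) = -68899/(-10826/183 + 6869/5682) = -68899/(-6695145/115534) = -68899*(-115534/6695145) = 7960177066/6695145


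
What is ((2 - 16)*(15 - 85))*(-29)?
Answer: -28420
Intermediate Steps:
((2 - 16)*(15 - 85))*(-29) = -14*(-70)*(-29) = 980*(-29) = -28420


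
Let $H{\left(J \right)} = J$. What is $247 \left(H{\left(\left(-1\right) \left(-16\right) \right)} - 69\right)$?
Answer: $-13091$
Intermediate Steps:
$247 \left(H{\left(\left(-1\right) \left(-16\right) \right)} - 69\right) = 247 \left(\left(-1\right) \left(-16\right) - 69\right) = 247 \left(16 - 69\right) = 247 \left(-53\right) = -13091$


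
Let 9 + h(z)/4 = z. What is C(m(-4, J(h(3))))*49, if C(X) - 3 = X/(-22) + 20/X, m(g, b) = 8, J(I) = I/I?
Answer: 5537/22 ≈ 251.68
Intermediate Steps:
h(z) = -36 + 4*z
J(I) = 1
C(X) = 3 + 20/X - X/22 (C(X) = 3 + (X/(-22) + 20/X) = 3 + (X*(-1/22) + 20/X) = 3 + (-X/22 + 20/X) = 3 + (20/X - X/22) = 3 + 20/X - X/22)
C(m(-4, J(h(3))))*49 = (3 + 20/8 - 1/22*8)*49 = (3 + 20*(⅛) - 4/11)*49 = (3 + 5/2 - 4/11)*49 = (113/22)*49 = 5537/22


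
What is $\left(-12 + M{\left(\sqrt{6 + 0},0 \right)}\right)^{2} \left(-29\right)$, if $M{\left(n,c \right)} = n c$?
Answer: $-4176$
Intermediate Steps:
$M{\left(n,c \right)} = c n$
$\left(-12 + M{\left(\sqrt{6 + 0},0 \right)}\right)^{2} \left(-29\right) = \left(-12 + 0 \sqrt{6 + 0}\right)^{2} \left(-29\right) = \left(-12 + 0 \sqrt{6}\right)^{2} \left(-29\right) = \left(-12 + 0\right)^{2} \left(-29\right) = \left(-12\right)^{2} \left(-29\right) = 144 \left(-29\right) = -4176$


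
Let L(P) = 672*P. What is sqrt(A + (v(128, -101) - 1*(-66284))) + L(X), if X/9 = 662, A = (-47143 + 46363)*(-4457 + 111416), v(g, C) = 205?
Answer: 4003776 + I*sqrt(83361531) ≈ 4.0038e+6 + 9130.3*I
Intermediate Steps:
A = -83428020 (A = -780*106959 = -83428020)
X = 5958 (X = 9*662 = 5958)
sqrt(A + (v(128, -101) - 1*(-66284))) + L(X) = sqrt(-83428020 + (205 - 1*(-66284))) + 672*5958 = sqrt(-83428020 + (205 + 66284)) + 4003776 = sqrt(-83428020 + 66489) + 4003776 = sqrt(-83361531) + 4003776 = I*sqrt(83361531) + 4003776 = 4003776 + I*sqrt(83361531)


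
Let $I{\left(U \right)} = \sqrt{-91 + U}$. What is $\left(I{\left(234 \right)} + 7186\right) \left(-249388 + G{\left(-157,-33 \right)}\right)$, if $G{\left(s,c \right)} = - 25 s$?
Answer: $-1763897118 - 245463 \sqrt{143} \approx -1.7668 \cdot 10^{9}$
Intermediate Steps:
$\left(I{\left(234 \right)} + 7186\right) \left(-249388 + G{\left(-157,-33 \right)}\right) = \left(\sqrt{-91 + 234} + 7186\right) \left(-249388 - -3925\right) = \left(\sqrt{143} + 7186\right) \left(-249388 + 3925\right) = \left(7186 + \sqrt{143}\right) \left(-245463\right) = -1763897118 - 245463 \sqrt{143}$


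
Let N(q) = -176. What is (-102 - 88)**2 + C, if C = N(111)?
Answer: 35924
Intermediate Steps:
C = -176
(-102 - 88)**2 + C = (-102 - 88)**2 - 176 = (-190)**2 - 176 = 36100 - 176 = 35924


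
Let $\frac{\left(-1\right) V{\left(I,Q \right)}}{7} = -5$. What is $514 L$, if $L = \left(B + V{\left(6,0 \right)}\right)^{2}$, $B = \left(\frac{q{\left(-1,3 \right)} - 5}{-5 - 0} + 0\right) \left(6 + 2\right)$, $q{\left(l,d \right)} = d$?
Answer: $\frac{18751234}{25} \approx 7.5005 \cdot 10^{5}$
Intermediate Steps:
$V{\left(I,Q \right)} = 35$ ($V{\left(I,Q \right)} = \left(-7\right) \left(-5\right) = 35$)
$B = \frac{16}{5}$ ($B = \left(\frac{3 - 5}{-5 - 0} + 0\right) \left(6 + 2\right) = \left(- \frac{2}{-5 + \left(-2 + 2\right)} + 0\right) 8 = \left(- \frac{2}{-5 + 0} + 0\right) 8 = \left(- \frac{2}{-5} + 0\right) 8 = \left(\left(-2\right) \left(- \frac{1}{5}\right) + 0\right) 8 = \left(\frac{2}{5} + 0\right) 8 = \frac{2}{5} \cdot 8 = \frac{16}{5} \approx 3.2$)
$L = \frac{36481}{25}$ ($L = \left(\frac{16}{5} + 35\right)^{2} = \left(\frac{191}{5}\right)^{2} = \frac{36481}{25} \approx 1459.2$)
$514 L = 514 \cdot \frac{36481}{25} = \frac{18751234}{25}$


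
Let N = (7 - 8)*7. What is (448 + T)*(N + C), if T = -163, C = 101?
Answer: 26790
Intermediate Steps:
N = -7 (N = -1*7 = -7)
(448 + T)*(N + C) = (448 - 163)*(-7 + 101) = 285*94 = 26790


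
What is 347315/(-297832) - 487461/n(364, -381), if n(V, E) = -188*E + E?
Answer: -56642212119/7073212168 ≈ -8.0080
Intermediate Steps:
n(V, E) = -187*E
347315/(-297832) - 487461/n(364, -381) = 347315/(-297832) - 487461/((-187*(-381))) = 347315*(-1/297832) - 487461/71247 = -347315/297832 - 487461*1/71247 = -347315/297832 - 162487/23749 = -56642212119/7073212168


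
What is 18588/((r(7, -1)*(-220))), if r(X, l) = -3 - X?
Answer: 4647/550 ≈ 8.4491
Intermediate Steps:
18588/((r(7, -1)*(-220))) = 18588/(((-3 - 1*7)*(-220))) = 18588/(((-3 - 7)*(-220))) = 18588/((-10*(-220))) = 18588/2200 = 18588*(1/2200) = 4647/550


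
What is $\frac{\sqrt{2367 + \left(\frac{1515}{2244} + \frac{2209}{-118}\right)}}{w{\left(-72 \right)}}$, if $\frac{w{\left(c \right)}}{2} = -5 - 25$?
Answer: $- \frac{\sqrt{1143725717409}}{1323960} \approx -0.80777$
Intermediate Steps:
$w{\left(c \right)} = -60$ ($w{\left(c \right)} = 2 \left(-5 - 25\right) = 2 \left(-30\right) = -60$)
$\frac{\sqrt{2367 + \left(\frac{1515}{2244} + \frac{2209}{-118}\right)}}{w{\left(-72 \right)}} = \frac{\sqrt{2367 + \left(\frac{1515}{2244} + \frac{2209}{-118}\right)}}{-60} = \sqrt{2367 + \left(1515 \cdot \frac{1}{2244} + 2209 \left(- \frac{1}{118}\right)\right)} \left(- \frac{1}{60}\right) = \sqrt{2367 + \left(\frac{505}{748} - \frac{2209}{118}\right)} \left(- \frac{1}{60}\right) = \sqrt{2367 - \frac{796371}{44132}} \left(- \frac{1}{60}\right) = \sqrt{\frac{103664073}{44132}} \left(- \frac{1}{60}\right) = \frac{\sqrt{1143725717409}}{22066} \left(- \frac{1}{60}\right) = - \frac{\sqrt{1143725717409}}{1323960}$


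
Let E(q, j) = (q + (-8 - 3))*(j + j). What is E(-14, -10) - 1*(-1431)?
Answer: 1931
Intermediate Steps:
E(q, j) = 2*j*(-11 + q) (E(q, j) = (q - 11)*(2*j) = (-11 + q)*(2*j) = 2*j*(-11 + q))
E(-14, -10) - 1*(-1431) = 2*(-10)*(-11 - 14) - 1*(-1431) = 2*(-10)*(-25) + 1431 = 500 + 1431 = 1931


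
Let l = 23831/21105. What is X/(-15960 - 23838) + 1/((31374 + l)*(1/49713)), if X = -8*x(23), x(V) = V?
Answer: 20938808653927/13176562637799 ≈ 1.5891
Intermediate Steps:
l = 23831/21105 (l = 23831*(1/21105) = 23831/21105 ≈ 1.1292)
X = -184 (X = -8*23 = -184)
X/(-15960 - 23838) + 1/((31374 + l)*(1/49713)) = -184/(-15960 - 23838) + 1/((31374 + 23831/21105)*(1/49713)) = -184/(-39798) + 1/((662172101/21105)*(1/49713)) = -184*(-1/39798) + (21105/662172101)*49713 = 92/19899 + 1049192865/662172101 = 20938808653927/13176562637799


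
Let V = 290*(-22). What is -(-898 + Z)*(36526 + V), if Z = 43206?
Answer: -1275416968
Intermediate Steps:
V = -6380
-(-898 + Z)*(36526 + V) = -(-898 + 43206)*(36526 - 6380) = -42308*30146 = -1*1275416968 = -1275416968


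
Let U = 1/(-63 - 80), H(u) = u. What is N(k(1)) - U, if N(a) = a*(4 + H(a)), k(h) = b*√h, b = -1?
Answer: -428/143 ≈ -2.9930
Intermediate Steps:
k(h) = -√h
N(a) = a*(4 + a)
U = -1/143 (U = 1/(-143) = -1/143 ≈ -0.0069930)
N(k(1)) - U = (-√1)*(4 - √1) - 1*(-1/143) = (-1*1)*(4 - 1*1) + 1/143 = -(4 - 1) + 1/143 = -1*3 + 1/143 = -3 + 1/143 = -428/143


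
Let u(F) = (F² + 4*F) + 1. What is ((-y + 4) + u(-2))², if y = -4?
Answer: 25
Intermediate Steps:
u(F) = 1 + F² + 4*F
((-y + 4) + u(-2))² = ((-1*(-4) + 4) + (1 + (-2)² + 4*(-2)))² = ((4 + 4) + (1 + 4 - 8))² = (8 - 3)² = 5² = 25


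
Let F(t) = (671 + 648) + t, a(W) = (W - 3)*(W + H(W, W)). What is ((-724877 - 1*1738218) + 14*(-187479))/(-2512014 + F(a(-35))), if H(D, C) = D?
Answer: 5087801/2508035 ≈ 2.0286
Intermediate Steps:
a(W) = 2*W*(-3 + W) (a(W) = (W - 3)*(W + W) = (-3 + W)*(2*W) = 2*W*(-3 + W))
F(t) = 1319 + t
((-724877 - 1*1738218) + 14*(-187479))/(-2512014 + F(a(-35))) = ((-724877 - 1*1738218) + 14*(-187479))/(-2512014 + (1319 + 2*(-35)*(-3 - 35))) = ((-724877 - 1738218) - 2624706)/(-2512014 + (1319 + 2*(-35)*(-38))) = (-2463095 - 2624706)/(-2512014 + (1319 + 2660)) = -5087801/(-2512014 + 3979) = -5087801/(-2508035) = -5087801*(-1/2508035) = 5087801/2508035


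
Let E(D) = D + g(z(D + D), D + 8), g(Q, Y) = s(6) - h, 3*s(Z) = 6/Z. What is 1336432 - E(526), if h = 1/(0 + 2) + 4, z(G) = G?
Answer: 8015461/6 ≈ 1.3359e+6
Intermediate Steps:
h = 9/2 (h = 1/2 + 4 = ½ + 4 = 9/2 ≈ 4.5000)
s(Z) = 2/Z (s(Z) = (6/Z)/3 = 2/Z)
g(Q, Y) = -25/6 (g(Q, Y) = 2/6 - 1*9/2 = 2*(⅙) - 9/2 = ⅓ - 9/2 = -25/6)
E(D) = -25/6 + D (E(D) = D - 25/6 = -25/6 + D)
1336432 - E(526) = 1336432 - (-25/6 + 526) = 1336432 - 1*3131/6 = 1336432 - 3131/6 = 8015461/6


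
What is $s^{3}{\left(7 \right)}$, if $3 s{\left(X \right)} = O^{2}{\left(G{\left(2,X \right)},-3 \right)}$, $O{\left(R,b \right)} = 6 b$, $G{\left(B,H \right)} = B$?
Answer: $1259712$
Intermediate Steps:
$s{\left(X \right)} = 108$ ($s{\left(X \right)} = \frac{\left(6 \left(-3\right)\right)^{2}}{3} = \frac{\left(-18\right)^{2}}{3} = \frac{1}{3} \cdot 324 = 108$)
$s^{3}{\left(7 \right)} = 108^{3} = 1259712$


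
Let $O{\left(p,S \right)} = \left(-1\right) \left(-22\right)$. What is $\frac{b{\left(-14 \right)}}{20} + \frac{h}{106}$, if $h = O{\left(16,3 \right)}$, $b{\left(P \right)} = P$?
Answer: $- \frac{261}{530} \approx -0.49245$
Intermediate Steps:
$O{\left(p,S \right)} = 22$
$h = 22$
$\frac{b{\left(-14 \right)}}{20} + \frac{h}{106} = - \frac{14}{20} + \frac{22}{106} = \left(-14\right) \frac{1}{20} + 22 \cdot \frac{1}{106} = - \frac{7}{10} + \frac{11}{53} = - \frac{261}{530}$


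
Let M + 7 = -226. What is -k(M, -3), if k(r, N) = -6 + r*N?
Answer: -693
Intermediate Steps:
M = -233 (M = -7 - 226 = -233)
k(r, N) = -6 + N*r
-k(M, -3) = -(-6 - 3*(-233)) = -(-6 + 699) = -1*693 = -693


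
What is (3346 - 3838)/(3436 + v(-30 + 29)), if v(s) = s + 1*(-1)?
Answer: -246/1717 ≈ -0.14327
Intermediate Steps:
v(s) = -1 + s (v(s) = s - 1 = -1 + s)
(3346 - 3838)/(3436 + v(-30 + 29)) = (3346 - 3838)/(3436 + (-1 + (-30 + 29))) = -492/(3436 + (-1 - 1)) = -492/(3436 - 2) = -492/3434 = -492*1/3434 = -246/1717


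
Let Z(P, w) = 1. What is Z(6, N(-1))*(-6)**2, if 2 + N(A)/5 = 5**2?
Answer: 36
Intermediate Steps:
N(A) = 115 (N(A) = -10 + 5*5**2 = -10 + 5*25 = -10 + 125 = 115)
Z(6, N(-1))*(-6)**2 = 1*(-6)**2 = 1*36 = 36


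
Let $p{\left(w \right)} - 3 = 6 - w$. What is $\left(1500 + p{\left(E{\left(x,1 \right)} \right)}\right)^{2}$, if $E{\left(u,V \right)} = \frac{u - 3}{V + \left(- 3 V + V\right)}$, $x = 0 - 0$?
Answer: $2268036$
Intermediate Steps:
$x = 0$ ($x = 0 + 0 = 0$)
$E{\left(u,V \right)} = - \frac{-3 + u}{V}$ ($E{\left(u,V \right)} = \frac{-3 + u}{V - 2 V} = \frac{-3 + u}{\left(-1\right) V} = \left(-3 + u\right) \left(- \frac{1}{V}\right) = - \frac{-3 + u}{V}$)
$p{\left(w \right)} = 9 - w$ ($p{\left(w \right)} = 3 - \left(-6 + w\right) = 9 - w$)
$\left(1500 + p{\left(E{\left(x,1 \right)} \right)}\right)^{2} = \left(1500 + \left(9 - \frac{3 - 0}{1}\right)\right)^{2} = \left(1500 + \left(9 - 1 \left(3 + 0\right)\right)\right)^{2} = \left(1500 + \left(9 - 1 \cdot 3\right)\right)^{2} = \left(1500 + \left(9 - 3\right)\right)^{2} = \left(1500 + 6\right)^{2} = 1506^{2} = 2268036$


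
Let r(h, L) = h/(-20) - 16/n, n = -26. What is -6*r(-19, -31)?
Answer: -1221/130 ≈ -9.3923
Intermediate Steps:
r(h, L) = 8/13 - h/20 (r(h, L) = h/(-20) - 16/(-26) = h*(-1/20) - 16*(-1/26) = -h/20 + 8/13 = 8/13 - h/20)
-6*r(-19, -31) = -6*(8/13 - 1/20*(-19)) = -6*(8/13 + 19/20) = -6*407/260 = -1221/130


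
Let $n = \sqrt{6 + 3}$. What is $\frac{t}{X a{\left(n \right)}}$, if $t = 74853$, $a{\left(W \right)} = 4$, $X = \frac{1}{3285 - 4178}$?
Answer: $- \frac{66843729}{4} \approx -1.6711 \cdot 10^{7}$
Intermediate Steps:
$n = 3$ ($n = \sqrt{9} = 3$)
$X = - \frac{1}{893}$ ($X = \frac{1}{-893} = - \frac{1}{893} \approx -0.0011198$)
$\frac{t}{X a{\left(n \right)}} = \frac{74853}{\left(- \frac{1}{893}\right) 4} = \frac{74853}{- \frac{4}{893}} = 74853 \left(- \frac{893}{4}\right) = - \frac{66843729}{4}$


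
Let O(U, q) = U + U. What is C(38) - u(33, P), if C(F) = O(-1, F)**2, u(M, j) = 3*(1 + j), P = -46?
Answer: 139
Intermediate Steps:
O(U, q) = 2*U
u(M, j) = 3 + 3*j
C(F) = 4 (C(F) = (2*(-1))**2 = (-2)**2 = 4)
C(38) - u(33, P) = 4 - (3 + 3*(-46)) = 4 - (3 - 138) = 4 - 1*(-135) = 4 + 135 = 139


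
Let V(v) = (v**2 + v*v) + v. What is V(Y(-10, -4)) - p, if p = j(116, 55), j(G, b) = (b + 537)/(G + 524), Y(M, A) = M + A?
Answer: 15083/40 ≈ 377.08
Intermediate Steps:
Y(M, A) = A + M
j(G, b) = (537 + b)/(524 + G)
V(v) = v + 2*v**2 (V(v) = (v**2 + v**2) + v = 2*v**2 + v = v + 2*v**2)
p = 37/40 (p = (537 + 55)/(524 + 116) = 592/640 = (1/640)*592 = 37/40 ≈ 0.92500)
V(Y(-10, -4)) - p = (-4 - 10)*(1 + 2*(-4 - 10)) - 1*37/40 = -14*(1 + 2*(-14)) - 37/40 = -14*(1 - 28) - 37/40 = -14*(-27) - 37/40 = 378 - 37/40 = 15083/40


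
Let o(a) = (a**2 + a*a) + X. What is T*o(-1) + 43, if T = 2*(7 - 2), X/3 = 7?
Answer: 273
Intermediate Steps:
X = 21 (X = 3*7 = 21)
o(a) = 21 + 2*a**2 (o(a) = (a**2 + a*a) + 21 = (a**2 + a**2) + 21 = 2*a**2 + 21 = 21 + 2*a**2)
T = 10 (T = 2*5 = 10)
T*o(-1) + 43 = 10*(21 + 2*(-1)**2) + 43 = 10*(21 + 2*1) + 43 = 10*(21 + 2) + 43 = 10*23 + 43 = 230 + 43 = 273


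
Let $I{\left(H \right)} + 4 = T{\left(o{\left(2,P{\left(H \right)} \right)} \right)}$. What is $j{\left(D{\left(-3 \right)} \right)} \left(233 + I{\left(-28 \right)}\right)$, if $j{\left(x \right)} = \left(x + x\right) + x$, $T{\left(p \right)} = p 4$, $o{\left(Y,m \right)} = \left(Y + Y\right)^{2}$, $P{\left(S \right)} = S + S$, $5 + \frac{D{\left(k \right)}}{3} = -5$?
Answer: $-26370$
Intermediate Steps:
$D{\left(k \right)} = -30$ ($D{\left(k \right)} = -15 + 3 \left(-5\right) = -15 - 15 = -30$)
$P{\left(S \right)} = 2 S$
$o{\left(Y,m \right)} = 4 Y^{2}$ ($o{\left(Y,m \right)} = \left(2 Y\right)^{2} = 4 Y^{2}$)
$T{\left(p \right)} = 4 p$
$I{\left(H \right)} = 60$ ($I{\left(H \right)} = -4 + 4 \cdot 4 \cdot 2^{2} = -4 + 4 \cdot 4 \cdot 4 = -4 + 4 \cdot 16 = -4 + 64 = 60$)
$j{\left(x \right)} = 3 x$ ($j{\left(x \right)} = 2 x + x = 3 x$)
$j{\left(D{\left(-3 \right)} \right)} \left(233 + I{\left(-28 \right)}\right) = 3 \left(-30\right) \left(233 + 60\right) = \left(-90\right) 293 = -26370$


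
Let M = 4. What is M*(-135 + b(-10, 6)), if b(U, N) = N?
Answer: -516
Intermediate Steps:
M*(-135 + b(-10, 6)) = 4*(-135 + 6) = 4*(-129) = -516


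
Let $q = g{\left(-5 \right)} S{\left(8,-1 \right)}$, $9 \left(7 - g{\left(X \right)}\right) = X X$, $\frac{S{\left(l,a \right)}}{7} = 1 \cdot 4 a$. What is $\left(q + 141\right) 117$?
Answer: $2665$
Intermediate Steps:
$S{\left(l,a \right)} = 28 a$ ($S{\left(l,a \right)} = 7 \cdot 1 \cdot 4 a = 7 \cdot 4 a = 28 a$)
$g{\left(X \right)} = 7 - \frac{X^{2}}{9}$ ($g{\left(X \right)} = 7 - \frac{X X}{9} = 7 - \frac{X^{2}}{9}$)
$q = - \frac{1064}{9}$ ($q = \left(7 - \frac{\left(-5\right)^{2}}{9}\right) 28 \left(-1\right) = \left(7 - \frac{25}{9}\right) \left(-28\right) = \frac{38}{9} \left(-28\right) = - \frac{1064}{9} \approx -118.22$)
$\left(q + 141\right) 117 = \left(- \frac{1064}{9} + 141\right) 117 = \frac{205}{9} \cdot 117 = 2665$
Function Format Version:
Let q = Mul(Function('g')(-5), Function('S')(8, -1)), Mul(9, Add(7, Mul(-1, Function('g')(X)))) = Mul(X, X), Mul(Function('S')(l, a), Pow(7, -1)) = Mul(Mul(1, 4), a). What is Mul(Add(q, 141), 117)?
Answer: 2665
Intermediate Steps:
Function('S')(l, a) = Mul(28, a) (Function('S')(l, a) = Mul(7, Mul(Mul(1, 4), a)) = Mul(7, Mul(4, a)) = Mul(28, a))
Function('g')(X) = Add(7, Mul(Rational(-1, 9), Pow(X, 2))) (Function('g')(X) = Add(7, Mul(Rational(-1, 9), Mul(X, X))) = Add(7, Mul(Rational(-1, 9), Pow(X, 2))))
q = Rational(-1064, 9) (q = Mul(Add(7, Mul(Rational(-1, 9), Pow(-5, 2))), Mul(28, -1)) = Mul(Add(7, Mul(Rational(-1, 9), 25)), -28) = Mul(Add(7, Rational(-25, 9)), -28) = Mul(Rational(38, 9), -28) = Rational(-1064, 9) ≈ -118.22)
Mul(Add(q, 141), 117) = Mul(Add(Rational(-1064, 9), 141), 117) = Mul(Rational(205, 9), 117) = 2665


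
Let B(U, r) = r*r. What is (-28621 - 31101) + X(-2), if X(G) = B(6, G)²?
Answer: -59706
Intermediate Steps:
B(U, r) = r²
X(G) = G⁴ (X(G) = (G²)² = G⁴)
(-28621 - 31101) + X(-2) = (-28621 - 31101) + (-2)⁴ = -59722 + 16 = -59706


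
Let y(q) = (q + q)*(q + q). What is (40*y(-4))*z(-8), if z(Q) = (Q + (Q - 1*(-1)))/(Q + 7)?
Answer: 38400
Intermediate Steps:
y(q) = 4*q² (y(q) = (2*q)*(2*q) = 4*q²)
z(Q) = (1 + 2*Q)/(7 + Q) (z(Q) = (Q + (Q + 1))/(7 + Q) = (Q + (1 + Q))/(7 + Q) = (1 + 2*Q)/(7 + Q))
(40*y(-4))*z(-8) = (40*(4*(-4)²))*((1 + 2*(-8))/(7 - 8)) = (40*(4*16))*((1 - 16)/(-1)) = (40*64)*(-1*(-15)) = 2560*15 = 38400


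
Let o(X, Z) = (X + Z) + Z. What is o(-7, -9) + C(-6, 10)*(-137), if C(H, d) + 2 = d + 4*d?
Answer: -6601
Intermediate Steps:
o(X, Z) = X + 2*Z
C(H, d) = -2 + 5*d (C(H, d) = -2 + (d + 4*d) = -2 + 5*d)
o(-7, -9) + C(-6, 10)*(-137) = (-7 + 2*(-9)) + (-2 + 5*10)*(-137) = (-7 - 18) + (-2 + 50)*(-137) = -25 + 48*(-137) = -25 - 6576 = -6601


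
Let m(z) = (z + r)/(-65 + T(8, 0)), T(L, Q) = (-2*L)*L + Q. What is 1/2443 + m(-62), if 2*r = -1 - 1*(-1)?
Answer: 151659/471499 ≈ 0.32165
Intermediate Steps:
T(L, Q) = Q - 2*L² (T(L, Q) = -2*L² + Q = Q - 2*L²)
r = 0 (r = (-1 - 1*(-1))/2 = (-1 + 1)/2 = (½)*0 = 0)
m(z) = -z/193 (m(z) = (z + 0)/(-65 + (0 - 2*8²)) = z/(-65 + (0 - 2*64)) = z/(-65 + (0 - 128)) = z/(-65 - 128) = z/(-193) = z*(-1/193) = -z/193)
1/2443 + m(-62) = 1/2443 - 1/193*(-62) = 1/2443 + 62/193 = 151659/471499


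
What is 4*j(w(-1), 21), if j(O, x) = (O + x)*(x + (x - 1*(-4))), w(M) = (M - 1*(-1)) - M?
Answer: 4048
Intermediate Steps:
w(M) = 1 (w(M) = (M + 1) - M = (1 + M) - M = 1)
j(O, x) = (4 + 2*x)*(O + x) (j(O, x) = (O + x)*(x + (x + 4)) = (O + x)*(x + (4 + x)) = (O + x)*(4 + 2*x) = (4 + 2*x)*(O + x))
4*j(w(-1), 21) = 4*(2*21**2 + 4*1 + 4*21 + 2*1*21) = 4*(2*441 + 4 + 84 + 42) = 4*(882 + 4 + 84 + 42) = 4*1012 = 4048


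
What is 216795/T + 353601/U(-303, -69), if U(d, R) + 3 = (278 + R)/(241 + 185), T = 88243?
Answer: -13292166602463/94331767 ≈ -1.4091e+5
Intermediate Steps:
U(d, R) = -500/213 + R/426 (U(d, R) = -3 + (278 + R)/(241 + 185) = -3 + (278 + R)/426 = -3 + (278 + R)*(1/426) = -3 + (139/213 + R/426) = -500/213 + R/426)
216795/T + 353601/U(-303, -69) = 216795/88243 + 353601/(-500/213 + (1/426)*(-69)) = 216795*(1/88243) + 353601/(-500/213 - 23/142) = 216795/88243 + 353601/(-1069/426) = 216795/88243 + 353601*(-426/1069) = 216795/88243 - 150634026/1069 = -13292166602463/94331767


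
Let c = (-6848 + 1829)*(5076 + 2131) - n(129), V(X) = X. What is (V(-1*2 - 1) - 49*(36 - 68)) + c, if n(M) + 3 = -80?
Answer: -36170285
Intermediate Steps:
n(M) = -83 (n(M) = -3 - 80 = -83)
c = -36171850 (c = (-6848 + 1829)*(5076 + 2131) - 1*(-83) = -5019*7207 + 83 = -36171933 + 83 = -36171850)
(V(-1*2 - 1) - 49*(36 - 68)) + c = ((-1*2 - 1) - 49*(36 - 68)) - 36171850 = ((-2 - 1) - 49*(-32)) - 36171850 = (-3 + 1568) - 36171850 = 1565 - 36171850 = -36170285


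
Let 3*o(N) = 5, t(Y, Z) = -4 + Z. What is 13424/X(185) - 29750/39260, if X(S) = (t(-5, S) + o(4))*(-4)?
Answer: -10289317/537862 ≈ -19.130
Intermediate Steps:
o(N) = 5/3 (o(N) = (1/3)*5 = 5/3)
X(S) = 28/3 - 4*S (X(S) = ((-4 + S) + 5/3)*(-4) = (-7/3 + S)*(-4) = 28/3 - 4*S)
13424/X(185) - 29750/39260 = 13424/(28/3 - 4*185) - 29750/39260 = 13424/(28/3 - 740) - 29750*1/39260 = 13424/(-2192/3) - 2975/3926 = 13424*(-3/2192) - 2975/3926 = -2517/137 - 2975/3926 = -10289317/537862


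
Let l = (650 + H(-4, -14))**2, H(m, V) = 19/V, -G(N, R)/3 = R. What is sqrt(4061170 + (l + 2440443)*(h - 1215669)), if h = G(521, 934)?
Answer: I*sqrt(683307248556899)/14 ≈ 1.8672e+6*I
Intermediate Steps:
G(N, R) = -3*R
h = -2802 (h = -3*934 = -2802)
l = 82464561/196 (l = (650 + 19/(-14))**2 = (650 + 19*(-1/14))**2 = (650 - 19/14)**2 = (9081/14)**2 = 82464561/196 ≈ 4.2074e+5)
sqrt(4061170 + (l + 2440443)*(h - 1215669)) = sqrt(4061170 + (82464561/196 + 2440443)*(-2802 - 1215669)) = sqrt(4061170 + (560791389/196)*(-1218471)) = sqrt(4061170 - 683308044546219/196) = sqrt(-683307248556899/196) = I*sqrt(683307248556899)/14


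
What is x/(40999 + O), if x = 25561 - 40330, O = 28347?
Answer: -14769/69346 ≈ -0.21298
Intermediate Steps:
x = -14769
x/(40999 + O) = -14769/(40999 + 28347) = -14769/69346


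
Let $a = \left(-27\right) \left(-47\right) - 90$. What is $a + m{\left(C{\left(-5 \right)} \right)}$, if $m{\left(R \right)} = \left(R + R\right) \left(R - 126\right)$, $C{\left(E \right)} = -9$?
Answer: $3609$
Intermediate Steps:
$a = 1179$ ($a = 1269 - 90 = 1179$)
$m{\left(R \right)} = 2 R \left(-126 + R\right)$
$a + m{\left(C{\left(-5 \right)} \right)} = 1179 + 2 \left(-9\right) \left(-126 - 9\right) = 1179 + 2 \left(-9\right) \left(-135\right) = 1179 + 2430 = 3609$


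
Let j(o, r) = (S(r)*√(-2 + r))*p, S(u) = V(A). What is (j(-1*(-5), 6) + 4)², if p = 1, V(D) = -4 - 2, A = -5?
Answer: 64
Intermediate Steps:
V(D) = -6
S(u) = -6
j(o, r) = -6*√(-2 + r) (j(o, r) = -6*√(-2 + r)*1 = -6*√(-2 + r))
(j(-1*(-5), 6) + 4)² = (-6*√(-2 + 6) + 4)² = (-6*√4 + 4)² = (-6*2 + 4)² = (-12 + 4)² = (-8)² = 64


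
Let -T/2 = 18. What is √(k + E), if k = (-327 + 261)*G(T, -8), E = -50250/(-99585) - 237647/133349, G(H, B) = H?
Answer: √1861220048029268731383/885304011 ≈ 48.731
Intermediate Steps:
T = -36 (T = -2*18 = -36)
E = -1131019283/885304011 (E = -50250*(-1/99585) - 237647*1/133349 = 3350/6639 - 237647/133349 = -1131019283/885304011 ≈ -1.2775)
k = 2376 (k = (-327 + 261)*(-36) = -66*(-36) = 2376)
√(k + E) = √(2376 - 1131019283/885304011) = √(2102351310853/885304011) = √1861220048029268731383/885304011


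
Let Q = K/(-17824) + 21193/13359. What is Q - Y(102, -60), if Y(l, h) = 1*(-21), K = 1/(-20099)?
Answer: 108093852418991/4785789290784 ≈ 22.586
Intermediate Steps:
K = -1/20099 ≈ -4.9754e-5
Y(l, h) = -21
Q = 7592277312527/4785789290784 (Q = -1/20099/(-17824) + 21193/13359 = -1/20099*(-1/17824) + 21193*(1/13359) = 1/358244576 + 21193/13359 = 7592277312527/4785789290784 ≈ 1.5864)
Q - Y(102, -60) = 7592277312527/4785789290784 - 1*(-21) = 7592277312527/4785789290784 + 21 = 108093852418991/4785789290784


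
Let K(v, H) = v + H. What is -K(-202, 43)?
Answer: 159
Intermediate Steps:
K(v, H) = H + v
-K(-202, 43) = -(43 - 202) = -1*(-159) = 159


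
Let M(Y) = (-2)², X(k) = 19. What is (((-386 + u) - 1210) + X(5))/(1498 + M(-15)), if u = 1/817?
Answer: -644204/613567 ≈ -1.0499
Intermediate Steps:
u = 1/817 ≈ 0.0012240
M(Y) = 4
(((-386 + u) - 1210) + X(5))/(1498 + M(-15)) = (((-386 + 1/817) - 1210) + 19)/(1498 + 4) = ((-315361/817 - 1210) + 19)/1502 = (-1303931/817 + 19)*(1/1502) = -1288408/817*1/1502 = -644204/613567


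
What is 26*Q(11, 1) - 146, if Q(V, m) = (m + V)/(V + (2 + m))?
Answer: -866/7 ≈ -123.71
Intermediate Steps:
Q(V, m) = (V + m)/(2 + V + m)
26*Q(11, 1) - 146 = 26*((11 + 1)/(2 + 11 + 1)) - 146 = 26*(12/14) - 146 = 26*((1/14)*12) - 146 = 26*(6/7) - 146 = 156/7 - 146 = -866/7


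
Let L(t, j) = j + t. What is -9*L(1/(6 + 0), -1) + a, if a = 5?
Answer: 25/2 ≈ 12.500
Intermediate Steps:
-9*L(1/(6 + 0), -1) + a = -9*(-1 + 1/(6 + 0)) + 5 = -9*(-1 + 1/6) + 5 = -9*(-1 + ⅙) + 5 = -9*(-⅚) + 5 = 15/2 + 5 = 25/2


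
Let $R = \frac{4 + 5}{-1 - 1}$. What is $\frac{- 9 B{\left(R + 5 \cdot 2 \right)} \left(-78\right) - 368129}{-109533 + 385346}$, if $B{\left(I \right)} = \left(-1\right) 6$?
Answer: $- \frac{372341}{275813} \approx -1.35$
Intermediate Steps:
$R = - \frac{9}{2}$ ($R = \frac{9}{-2} = 9 \left(- \frac{1}{2}\right) = - \frac{9}{2} \approx -4.5$)
$B{\left(I \right)} = -6$
$\frac{- 9 B{\left(R + 5 \cdot 2 \right)} \left(-78\right) - 368129}{-109533 + 385346} = \frac{\left(-9\right) \left(-6\right) \left(-78\right) - 368129}{-109533 + 385346} = \frac{54 \left(-78\right) - 368129}{275813} = \left(-4212 - 368129\right) \frac{1}{275813} = \left(-372341\right) \frac{1}{275813} = - \frac{372341}{275813}$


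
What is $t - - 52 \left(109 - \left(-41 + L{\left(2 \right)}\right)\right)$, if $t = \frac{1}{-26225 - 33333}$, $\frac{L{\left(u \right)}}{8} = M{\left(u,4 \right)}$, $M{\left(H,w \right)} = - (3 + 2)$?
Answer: $\frac{588433039}{59558} \approx 9880.0$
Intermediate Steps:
$M{\left(H,w \right)} = -5$ ($M{\left(H,w \right)} = \left(-1\right) 5 = -5$)
$L{\left(u \right)} = -40$ ($L{\left(u \right)} = 8 \left(-5\right) = -40$)
$t = - \frac{1}{59558}$ ($t = \frac{1}{-59558} = - \frac{1}{59558} \approx -1.679 \cdot 10^{-5}$)
$t - - 52 \left(109 - \left(-41 + L{\left(2 \right)}\right)\right) = - \frac{1}{59558} - - 52 \left(109 + \left(41 - -40\right)\right) = - \frac{1}{59558} - - 52 \left(109 + \left(41 + 40\right)\right) = - \frac{1}{59558} - - 52 \left(109 + 81\right) = - \frac{1}{59558} - \left(-52\right) 190 = - \frac{1}{59558} - -9880 = - \frac{1}{59558} + 9880 = \frac{588433039}{59558}$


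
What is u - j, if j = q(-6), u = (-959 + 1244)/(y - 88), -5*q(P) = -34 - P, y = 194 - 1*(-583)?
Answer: -17867/3445 ≈ -5.1864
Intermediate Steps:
y = 777 (y = 194 + 583 = 777)
q(P) = 34/5 + P/5 (q(P) = -(-34 - P)/5 = 34/5 + P/5)
u = 285/689 (u = (-959 + 1244)/(777 - 88) = 285/689 ≈ 0.41364)
j = 28/5 (j = 34/5 + (⅕)*(-6) = 34/5 - 6/5 = 28/5 ≈ 5.6000)
u - j = 285/689 - 1*28/5 = 285/689 - 28/5 = -17867/3445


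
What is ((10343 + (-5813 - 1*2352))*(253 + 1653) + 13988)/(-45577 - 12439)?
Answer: -520657/7252 ≈ -71.795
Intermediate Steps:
((10343 + (-5813 - 1*2352))*(253 + 1653) + 13988)/(-45577 - 12439) = ((10343 + (-5813 - 2352))*1906 + 13988)/(-58016) = ((10343 - 8165)*1906 + 13988)*(-1/58016) = (2178*1906 + 13988)*(-1/58016) = (4151268 + 13988)*(-1/58016) = 4165256*(-1/58016) = -520657/7252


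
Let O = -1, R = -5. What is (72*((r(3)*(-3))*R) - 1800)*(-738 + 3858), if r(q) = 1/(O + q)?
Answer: -3931200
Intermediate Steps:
r(q) = 1/(-1 + q)
(72*((r(3)*(-3))*R) - 1800)*(-738 + 3858) = (72*((-3/(-1 + 3))*(-5)) - 1800)*(-738 + 3858) = (72*((-3/2)*(-5)) - 1800)*3120 = (72*(((½)*(-3))*(-5)) - 1800)*3120 = (72*(-3/2*(-5)) - 1800)*3120 = (72*(15/2) - 1800)*3120 = (540 - 1800)*3120 = -1260*3120 = -3931200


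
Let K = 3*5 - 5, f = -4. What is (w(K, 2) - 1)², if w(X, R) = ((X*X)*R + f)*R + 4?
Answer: 156025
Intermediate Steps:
K = 10 (K = 15 - 5 = 10)
w(X, R) = 4 + R*(-4 + R*X²) (w(X, R) = ((X*X)*R - 4)*R + 4 = (X²*R - 4)*R + 4 = (R*X² - 4)*R + 4 = (-4 + R*X²)*R + 4 = R*(-4 + R*X²) + 4 = 4 + R*(-4 + R*X²))
(w(K, 2) - 1)² = ((4 - 4*2 + 2²*10²) - 1)² = ((4 - 8 + 4*100) - 1)² = ((4 - 8 + 400) - 1)² = (396 - 1)² = 395² = 156025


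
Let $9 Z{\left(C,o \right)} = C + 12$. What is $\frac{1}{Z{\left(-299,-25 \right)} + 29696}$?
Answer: $\frac{9}{266977} \approx 3.3711 \cdot 10^{-5}$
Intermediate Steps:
$Z{\left(C,o \right)} = \frac{4}{3} + \frac{C}{9}$ ($Z{\left(C,o \right)} = \frac{C + 12}{9} = \frac{12 + C}{9} = \frac{4}{3} + \frac{C}{9}$)
$\frac{1}{Z{\left(-299,-25 \right)} + 29696} = \frac{1}{\left(\frac{4}{3} + \frac{1}{9} \left(-299\right)\right) + 29696} = \frac{1}{\left(\frac{4}{3} - \frac{299}{9}\right) + 29696} = \frac{1}{- \frac{287}{9} + 29696} = \frac{1}{\frac{266977}{9}} = \frac{9}{266977}$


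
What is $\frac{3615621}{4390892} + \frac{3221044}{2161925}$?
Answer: $\frac{21959957761673}{9492779187100} \approx 2.3133$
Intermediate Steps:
$\frac{3615621}{4390892} + \frac{3221044}{2161925} = \frac{21959957761673}{9492779187100}$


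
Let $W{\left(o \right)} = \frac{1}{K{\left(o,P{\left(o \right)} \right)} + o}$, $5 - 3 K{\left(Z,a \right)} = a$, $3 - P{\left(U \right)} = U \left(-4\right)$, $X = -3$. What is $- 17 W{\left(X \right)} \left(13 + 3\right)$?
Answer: $- \frac{816}{5} \approx -163.2$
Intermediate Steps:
$P{\left(U \right)} = 3 + 4 U$ ($P{\left(U \right)} = 3 - U \left(-4\right) = 3 - - 4 U = 3 + 4 U$)
$K{\left(Z,a \right)} = \frac{5}{3} - \frac{a}{3}$
$W{\left(o \right)} = \frac{1}{\frac{2}{3} - \frac{o}{3}}$ ($W{\left(o \right)} = \frac{1}{\left(\frac{5}{3} - \frac{3 + 4 o}{3}\right) + o} = \frac{1}{\left(\frac{5}{3} - \left(1 + \frac{4 o}{3}\right)\right) + o} = \frac{1}{\left(\frac{2}{3} - \frac{4 o}{3}\right) + o} = \frac{1}{\frac{2}{3} - \frac{o}{3}}$)
$- 17 W{\left(X \right)} \left(13 + 3\right) = - 17 \frac{3}{2 - -3} \left(13 + 3\right) = - 17 \frac{3}{2 + 3} \cdot 16 = - 17 \cdot \frac{3}{5} \cdot 16 = \left(-17\right) \frac{48}{5} = - \frac{816}{5}$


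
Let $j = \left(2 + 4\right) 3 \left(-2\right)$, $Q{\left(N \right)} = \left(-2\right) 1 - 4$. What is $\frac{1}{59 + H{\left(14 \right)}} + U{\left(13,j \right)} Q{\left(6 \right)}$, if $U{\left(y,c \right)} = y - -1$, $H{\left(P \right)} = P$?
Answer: $- \frac{6131}{73} \approx -83.986$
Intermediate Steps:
$Q{\left(N \right)} = -6$ ($Q{\left(N \right)} = -2 - 4 = -6$)
$j = -36$ ($j = 6 \left(-6\right) = -36$)
$U{\left(y,c \right)} = 1 + y$ ($U{\left(y,c \right)} = y + 1 = 1 + y$)
$\frac{1}{59 + H{\left(14 \right)}} + U{\left(13,j \right)} Q{\left(6 \right)} = \frac{1}{59 + 14} + \left(1 + 13\right) \left(-6\right) = \frac{1}{73} + 14 \left(-6\right) = \frac{1}{73} - 84 = - \frac{6131}{73}$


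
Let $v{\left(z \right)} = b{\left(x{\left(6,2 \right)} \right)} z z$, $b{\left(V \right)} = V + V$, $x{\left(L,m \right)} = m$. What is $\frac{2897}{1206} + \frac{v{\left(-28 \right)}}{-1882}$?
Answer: $\frac{835069}{1134846} \approx 0.73584$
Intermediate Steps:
$b{\left(V \right)} = 2 V$
$v{\left(z \right)} = 4 z^{2}$ ($v{\left(z \right)} = 2 \cdot 2 z z = 4 z z = 4 z^{2}$)
$\frac{2897}{1206} + \frac{v{\left(-28 \right)}}{-1882} = \frac{2897}{1206} + \frac{4 \left(-28\right)^{2}}{-1882} = 2897 \cdot \frac{1}{1206} + 4 \cdot 784 \left(- \frac{1}{1882}\right) = \frac{2897}{1206} + 3136 \left(- \frac{1}{1882}\right) = \frac{2897}{1206} - \frac{1568}{941} = \frac{835069}{1134846}$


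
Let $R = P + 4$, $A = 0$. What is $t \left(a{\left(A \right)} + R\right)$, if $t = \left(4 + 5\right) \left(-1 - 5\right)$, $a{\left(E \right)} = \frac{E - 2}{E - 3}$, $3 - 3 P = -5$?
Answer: $-396$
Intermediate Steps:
$P = \frac{8}{3}$ ($P = 1 - - \frac{5}{3} = 1 + \frac{5}{3} = \frac{8}{3} \approx 2.6667$)
$a{\left(E \right)} = \frac{-2 + E}{-3 + E}$
$R = \frac{20}{3}$ ($R = \frac{8}{3} + 4 = \frac{20}{3} \approx 6.6667$)
$t = -54$ ($t = 9 \left(-6\right) = -54$)
$t \left(a{\left(A \right)} + R\right) = - 54 \left(\frac{-2 + 0}{-3 + 0} + \frac{20}{3}\right) = - 54 \left(\frac{1}{-3} \left(-2\right) + \frac{20}{3}\right) = - 54 \left(\left(- \frac{1}{3}\right) \left(-2\right) + \frac{20}{3}\right) = - 54 \left(\frac{2}{3} + \frac{20}{3}\right) = \left(-54\right) \frac{22}{3} = -396$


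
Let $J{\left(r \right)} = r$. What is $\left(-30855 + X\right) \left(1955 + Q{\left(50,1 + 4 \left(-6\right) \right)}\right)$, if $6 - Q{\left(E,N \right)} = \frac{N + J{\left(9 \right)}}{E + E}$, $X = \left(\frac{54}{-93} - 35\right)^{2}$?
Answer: $- \frac{1394127652811}{24025} \approx -5.8028 \cdot 10^{7}$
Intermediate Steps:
$X = \frac{1216609}{961}$ ($X = \left(54 \left(- \frac{1}{93}\right) - 35\right)^{2} = \left(- \frac{18}{31} - 35\right)^{2} = \left(- \frac{1103}{31}\right)^{2} = \frac{1216609}{961} \approx 1266.0$)
$Q{\left(E,N \right)} = 6 - \frac{9 + N}{2 E}$ ($Q{\left(E,N \right)} = 6 - \frac{N + 9}{E + E} = 6 - \frac{9 + N}{2 E}$)
$\left(-30855 + X\right) \left(1955 + Q{\left(50,1 + 4 \left(-6\right) \right)}\right) = \left(-30855 + \frac{1216609}{961}\right) \left(1955 + \frac{-9 - \left(1 + 4 \left(-6\right)\right) + 12 \cdot 50}{2 \cdot 50}\right) = - \frac{28435046 \left(1955 + \frac{1}{2} \cdot \frac{1}{50} \left(-9 - \left(1 - 24\right) + 600\right)\right)}{961} = - \frac{28435046 \left(1955 + \frac{1}{2} \cdot \frac{1}{50} \left(-9 - -23 + 600\right)\right)}{961} = - \frac{28435046 \left(1955 + \frac{1}{2} \cdot \frac{1}{50} \left(-9 + 23 + 600\right)\right)}{961} = - \frac{28435046 \left(1955 + \frac{1}{2} \cdot \frac{1}{50} \cdot 614\right)}{961} = - \frac{28435046 \left(1955 + \frac{307}{50}\right)}{961} = \left(- \frac{28435046}{961}\right) \frac{98057}{50} = - \frac{1394127652811}{24025}$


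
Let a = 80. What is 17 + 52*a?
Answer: 4177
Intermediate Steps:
17 + 52*a = 17 + 52*80 = 17 + 4160 = 4177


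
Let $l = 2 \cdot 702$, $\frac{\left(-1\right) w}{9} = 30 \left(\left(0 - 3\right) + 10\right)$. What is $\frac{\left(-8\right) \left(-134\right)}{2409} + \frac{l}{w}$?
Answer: $- \frac{25114}{84315} \approx -0.29786$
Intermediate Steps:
$w = -1890$ ($w = - 9 \cdot 30 \left(\left(0 - 3\right) + 10\right) = - 9 \cdot 30 \left(-3 + 10\right) = - 9 \cdot 30 \cdot 7 = \left(-9\right) 210 = -1890$)
$l = 1404$
$\frac{\left(-8\right) \left(-134\right)}{2409} + \frac{l}{w} = \frac{\left(-8\right) \left(-134\right)}{2409} + \frac{1404}{-1890} = 1072 \cdot \frac{1}{2409} + 1404 \left(- \frac{1}{1890}\right) = \frac{1072}{2409} - \frac{26}{35} = - \frac{25114}{84315}$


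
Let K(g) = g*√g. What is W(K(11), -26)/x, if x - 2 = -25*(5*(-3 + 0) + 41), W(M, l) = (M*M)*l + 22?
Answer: 1441/27 ≈ 53.370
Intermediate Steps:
K(g) = g^(3/2)
W(M, l) = 22 + l*M² (W(M, l) = M²*l + 22 = l*M² + 22 = 22 + l*M²)
x = -648 (x = 2 - 25*(5*(-3 + 0) + 41) = 2 - 25*(5*(-3) + 41) = 2 - 25*(-15 + 41) = 2 - 25*26 = 2 - 650 = -648)
W(K(11), -26)/x = (22 - 26*(11^(3/2))²)/(-648) = (22 - 26*(11*√11)²)*(-1/648) = (22 - 26*1331)*(-1/648) = (22 - 34606)*(-1/648) = -34584*(-1/648) = 1441/27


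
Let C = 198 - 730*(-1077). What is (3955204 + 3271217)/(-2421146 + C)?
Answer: -7226421/1634738 ≈ -4.4205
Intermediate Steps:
C = 786408 (C = 198 + 786210 = 786408)
(3955204 + 3271217)/(-2421146 + C) = (3955204 + 3271217)/(-2421146 + 786408) = 7226421/(-1634738) = 7226421*(-1/1634738) = -7226421/1634738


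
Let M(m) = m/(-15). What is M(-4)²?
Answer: 16/225 ≈ 0.071111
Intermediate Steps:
M(m) = -m/15 (M(m) = m*(-1/15) = -m/15)
M(-4)² = (-1/15*(-4))² = (4/15)² = 16/225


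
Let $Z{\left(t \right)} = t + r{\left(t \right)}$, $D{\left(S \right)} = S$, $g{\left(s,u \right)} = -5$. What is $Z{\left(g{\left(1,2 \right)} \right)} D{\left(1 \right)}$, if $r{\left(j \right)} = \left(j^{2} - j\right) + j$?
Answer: $20$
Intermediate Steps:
$r{\left(j \right)} = j^{2}$
$Z{\left(t \right)} = t + t^{2}$
$Z{\left(g{\left(1,2 \right)} \right)} D{\left(1 \right)} = - 5 \left(1 - 5\right) 1 = \left(-5\right) \left(-4\right) 1 = 20 \cdot 1 = 20$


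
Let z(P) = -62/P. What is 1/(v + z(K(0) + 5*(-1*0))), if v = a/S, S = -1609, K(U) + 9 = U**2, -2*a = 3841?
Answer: 28962/234085 ≈ 0.12372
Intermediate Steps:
a = -3841/2 (a = -1/2*3841 = -3841/2 ≈ -1920.5)
K(U) = -9 + U**2
v = 3841/3218 (v = -3841/2/(-1609) = -3841/2*(-1/1609) = 3841/3218 ≈ 1.1936)
1/(v + z(K(0) + 5*(-1*0))) = 1/(3841/3218 - 62/((-9 + 0**2) + 5*(-1*0))) = 1/(3841/3218 - 62/((-9 + 0) + 5*0)) = 1/(3841/3218 - 62/(-9 + 0)) = 1/(3841/3218 - 62/(-9)) = 1/(3841/3218 - 62*(-1/9)) = 1/(3841/3218 + 62/9) = 1/(234085/28962) = 28962/234085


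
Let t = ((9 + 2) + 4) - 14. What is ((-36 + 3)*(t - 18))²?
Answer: 314721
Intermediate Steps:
t = 1 (t = (11 + 4) - 14 = 15 - 14 = 1)
((-36 + 3)*(t - 18))² = ((-36 + 3)*(1 - 18))² = (-33*(-17))² = 561² = 314721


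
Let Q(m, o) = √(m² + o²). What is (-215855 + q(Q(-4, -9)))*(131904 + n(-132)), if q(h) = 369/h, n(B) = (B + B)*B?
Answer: -35994252960 + 61531488*√97/97 ≈ -3.5988e+10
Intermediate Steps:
n(B) = 2*B² (n(B) = (2*B)*B = 2*B²)
(-215855 + q(Q(-4, -9)))*(131904 + n(-132)) = (-215855 + 369/(√((-4)² + (-9)²)))*(131904 + 2*(-132)²) = (-215855 + 369/(√(16 + 81)))*(131904 + 2*17424) = (-215855 + 369/(√97))*(131904 + 34848) = (-215855 + 369*(√97/97))*166752 = (-215855 + 369*√97/97)*166752 = -35994252960 + 61531488*√97/97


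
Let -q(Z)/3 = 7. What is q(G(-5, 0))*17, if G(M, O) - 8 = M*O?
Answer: -357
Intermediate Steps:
G(M, O) = 8 + M*O
q(Z) = -21 (q(Z) = -3*7 = -21)
q(G(-5, 0))*17 = -21*17 = -357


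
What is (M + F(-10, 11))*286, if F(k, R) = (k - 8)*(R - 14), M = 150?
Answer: 58344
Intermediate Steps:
F(k, R) = (-14 + R)*(-8 + k) (F(k, R) = (-8 + k)*(-14 + R) = (-14 + R)*(-8 + k))
(M + F(-10, 11))*286 = (150 + (112 - 14*(-10) - 8*11 + 11*(-10)))*286 = (150 + (112 + 140 - 88 - 110))*286 = (150 + 54)*286 = 204*286 = 58344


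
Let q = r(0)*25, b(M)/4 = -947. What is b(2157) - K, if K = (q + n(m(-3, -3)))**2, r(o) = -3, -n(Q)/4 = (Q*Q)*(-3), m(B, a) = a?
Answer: -4877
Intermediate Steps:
n(Q) = 12*Q**2 (n(Q) = -4*Q*Q*(-3) = -4*Q**2*(-3) = -(-12)*Q**2 = 12*Q**2)
b(M) = -3788 (b(M) = 4*(-947) = -3788)
q = -75 (q = -3*25 = -75)
K = 1089 (K = (-75 + 12*(-3)**2)**2 = (-75 + 12*9)**2 = (-75 + 108)**2 = 33**2 = 1089)
b(2157) - K = -3788 - 1*1089 = -3788 - 1089 = -4877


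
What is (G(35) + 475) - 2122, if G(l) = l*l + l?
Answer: -387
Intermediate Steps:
G(l) = l + l² (G(l) = l² + l = l + l²)
(G(35) + 475) - 2122 = (35*(1 + 35) + 475) - 2122 = (35*36 + 475) - 2122 = (1260 + 475) - 2122 = 1735 - 2122 = -387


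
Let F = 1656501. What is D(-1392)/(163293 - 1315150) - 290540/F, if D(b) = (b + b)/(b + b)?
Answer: -47808884183/272578896051 ≈ -0.17539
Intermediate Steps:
D(b) = 1 (D(b) = (2*b)/((2*b)) = (2*b)*(1/(2*b)) = 1)
D(-1392)/(163293 - 1315150) - 290540/F = 1/(163293 - 1315150) - 290540/1656501 = 1/(-1151857) - 290540*1/1656501 = 1*(-1/1151857) - 290540/1656501 = -1/1151857 - 290540/1656501 = -47808884183/272578896051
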